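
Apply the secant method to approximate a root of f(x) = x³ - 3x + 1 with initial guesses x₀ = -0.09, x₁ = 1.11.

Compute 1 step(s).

f(x) = x³ - 3x + 1
x₀ = -0.09, x₁ = 1.11

Secant formula: x_{n+1} = x_n - f(x_n)(x_n - x_{n-1})/(f(x_n) - f(x_{n-1}))

Iteration 1:
  f(-0.090000) = 1.269271
  f(1.110000) = -0.962369
  x_2 = 1.110000 - (-0.962369)×(1.110000 - (-0.090000))/(-0.962369 - 1.269271)
       = 0.592514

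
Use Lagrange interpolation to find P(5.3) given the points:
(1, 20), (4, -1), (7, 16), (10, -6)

Lagrange interpolation formula:
P(x) = Σ yᵢ × Lᵢ(x)
where Lᵢ(x) = Π_{j≠i} (x - xⱼ)/(xᵢ - xⱼ)

L_0(5.3) = (5.3 - 4)/(1 - 4) × (5.3 - 7)/(1 - 7) × (5.3 - 10)/(1 - 10) = -0.064117
L_1(5.3) = (5.3 - 1)/(4 - 1) × (5.3 - 7)/(4 - 7) × (5.3 - 10)/(4 - 10) = 0.636241
L_2(5.3) = (5.3 - 1)/(7 - 1) × (5.3 - 4)/(7 - 4) × (5.3 - 10)/(7 - 10) = 0.486537
L_3(5.3) = (5.3 - 1)/(10 - 1) × (5.3 - 4)/(10 - 4) × (5.3 - 7)/(10 - 7) = -0.058660

P(5.3) = 20×L_0(5.3) + (-1)×L_1(5.3) + 16×L_2(5.3) + (-6)×L_3(5.3)
P(5.3) = 6.217969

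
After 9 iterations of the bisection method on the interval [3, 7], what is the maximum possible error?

Bisection error bound: |error| ≤ (b-a)/2^n
|error| ≤ (7 - 3)/2^9 = 4/2^9
|error| ≤ 0.0078125000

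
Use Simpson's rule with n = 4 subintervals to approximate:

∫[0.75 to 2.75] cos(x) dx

f(x) = cos(x)
a = 0.75, b = 2.75, n = 4
h = (b - a)/n = 0.500000

Simpson's rule: (h/3)[f(x₀) + 4f(x₁) + 2f(x₂) + ... + f(xₙ)]

x_0 = 0.7500, f(x_0) = 0.731689, coefficient = 1
x_1 = 1.2500, f(x_1) = 0.315322, coefficient = 4
x_2 = 1.7500, f(x_2) = -0.178246, coefficient = 2
x_3 = 2.2500, f(x_3) = -0.628174, coefficient = 4
x_4 = 2.7500, f(x_4) = -0.924302, coefficient = 1

I ≈ (0.500000/3) × -1.800511 = -0.300085
Exact value: -0.299978
Error: 0.000107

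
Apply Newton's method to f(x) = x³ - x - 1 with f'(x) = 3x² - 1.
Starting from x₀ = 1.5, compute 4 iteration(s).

f(x) = x³ - x - 1
f'(x) = 3x² - 1
x₀ = 1.5

Newton-Raphson formula: x_{n+1} = x_n - f(x_n)/f'(x_n)

Iteration 1:
  f(1.500000) = 0.875000
  f'(1.500000) = 5.750000
  x_1 = 1.500000 - 0.875000/5.750000 = 1.347826
Iteration 2:
  f(1.347826) = 0.100682
  f'(1.347826) = 4.449905
  x_2 = 1.347826 - 0.100682/4.449905 = 1.325200
Iteration 3:
  f(1.325200) = 0.002058
  f'(1.325200) = 4.268468
  x_3 = 1.325200 - 0.002058/4.268468 = 1.324718
Iteration 4:
  f(1.324718) = 0.000001
  f'(1.324718) = 4.264635
  x_4 = 1.324718 - 0.000001/4.264635 = 1.324718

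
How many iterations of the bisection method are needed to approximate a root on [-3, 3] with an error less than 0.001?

We need (b-a)/2^n ≤ 0.001
(3 - (-3))/2^n ≤ 0.001
6/2^n ≤ 0.001
2^n ≥ 6000
n ≥ log₂(6000) = 12.55
n ≥ 13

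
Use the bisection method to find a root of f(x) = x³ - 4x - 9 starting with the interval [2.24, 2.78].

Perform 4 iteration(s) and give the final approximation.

f(x) = x³ - 4x - 9
Initial interval: [2.24, 2.78]

Iteration 1:
  c_1 = (2.240000 + 2.780000)/2 = 2.510000
  f(c_1) = f(2.510000) = -3.226749
  f(a) × f(c) ≥ 0, new interval: [2.510000, 2.780000]
Iteration 2:
  c_2 = (2.510000 + 2.780000)/2 = 2.645000
  f(c_2) = f(2.645000) = -1.075514
  f(a) × f(c) ≥ 0, new interval: [2.645000, 2.780000]
Iteration 3:
  c_3 = (2.645000 + 2.780000)/2 = 2.712500
  f(c_3) = f(2.712500) = 0.107643
  f(a) × f(c) < 0, new interval: [2.645000, 2.712500]
Iteration 4:
  c_4 = (2.645000 + 2.712500)/2 = 2.678750
  f(c_4) = f(2.678750) = -0.493089
  f(a) × f(c) ≥ 0, new interval: [2.678750, 2.712500]

After 4 iteration(s), the approximation is c_4 = 2.678750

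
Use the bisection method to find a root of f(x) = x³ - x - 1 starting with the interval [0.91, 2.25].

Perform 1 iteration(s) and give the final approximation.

f(x) = x³ - x - 1
Initial interval: [0.91, 2.25]

Iteration 1:
  c_1 = (0.910000 + 2.250000)/2 = 1.580000
  f(c_1) = f(1.580000) = 1.364312
  f(a) × f(c) < 0, new interval: [0.910000, 1.580000]

After 1 iteration(s), the approximation is c_1 = 1.580000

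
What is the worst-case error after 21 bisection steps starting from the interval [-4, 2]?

Bisection error bound: |error| ≤ (b-a)/2^n
|error| ≤ (2 - (-4))/2^21 = 6/2^21
|error| ≤ 0.0000028610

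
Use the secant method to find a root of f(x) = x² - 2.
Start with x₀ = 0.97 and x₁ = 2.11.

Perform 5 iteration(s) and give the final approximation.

f(x) = x² - 2
x₀ = 0.97, x₁ = 2.11

Secant formula: x_{n+1} = x_n - f(x_n)(x_n - x_{n-1})/(f(x_n) - f(x_{n-1}))

Iteration 1:
  f(0.970000) = -1.059100
  f(2.110000) = 2.452100
  x_2 = 2.110000 - 2.452100×(2.110000 - 0.970000)/(2.452100 - (-1.059100))
       = 1.313864
Iteration 2:
  f(2.110000) = 2.452100
  f(1.313864) = -0.273762
  x_3 = 1.313864 - (-0.273762)×(1.313864 - 2.110000)/(-0.273762 - 2.452100)
       = 1.393821
Iteration 3:
  f(1.313864) = -0.273762
  f(1.393821) = -0.057264
  x_4 = 1.393821 - (-0.057264)×(1.393821 - 1.313864)/(-0.057264 - (-0.273762))
       = 1.414969
Iteration 4:
  f(1.393821) = -0.057264
  f(1.414969) = 0.002138
  x_5 = 1.414969 - 0.002138×(1.414969 - 1.393821)/(0.002138 - (-0.057264))
       = 1.414208
Iteration 5:
  f(1.414969) = 0.002138
  f(1.414208) = -0.000016
  x_6 = 1.414208 - (-0.000016)×(1.414208 - 1.414969)/(-0.000016 - 0.002138)
       = 1.414214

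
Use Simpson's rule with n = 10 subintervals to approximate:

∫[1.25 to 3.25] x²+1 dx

f(x) = x²+1
a = 1.25, b = 3.25, n = 10
h = (b - a)/n = 0.200000

Simpson's rule: (h/3)[f(x₀) + 4f(x₁) + 2f(x₂) + ... + f(xₙ)]

x_0 = 1.2500, f(x_0) = 2.562500, coefficient = 1
x_1 = 1.4500, f(x_1) = 3.102500, coefficient = 4
x_2 = 1.6500, f(x_2) = 3.722500, coefficient = 2
x_3 = 1.8500, f(x_3) = 4.422500, coefficient = 4
x_4 = 2.0500, f(x_4) = 5.202500, coefficient = 2
x_5 = 2.2500, f(x_5) = 6.062500, coefficient = 4
x_6 = 2.4500, f(x_6) = 7.002500, coefficient = 2
x_7 = 2.6500, f(x_7) = 8.022500, coefficient = 4
x_8 = 2.8500, f(x_8) = 9.122500, coefficient = 2
x_9 = 3.0500, f(x_9) = 10.302500, coefficient = 4
x_10 = 3.2500, f(x_10) = 11.562500, coefficient = 1

I ≈ (0.200000/3) × 191.875000 = 12.791667
Exact value: 12.791667
Error: 0.000000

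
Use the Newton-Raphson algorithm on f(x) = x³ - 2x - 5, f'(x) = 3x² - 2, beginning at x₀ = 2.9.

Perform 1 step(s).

f(x) = x³ - 2x - 5
f'(x) = 3x² - 2
x₀ = 2.9

Newton-Raphson formula: x_{n+1} = x_n - f(x_n)/f'(x_n)

Iteration 1:
  f(2.900000) = 13.589000
  f'(2.900000) = 23.230000
  x_1 = 2.900000 - 13.589000/23.230000 = 2.315024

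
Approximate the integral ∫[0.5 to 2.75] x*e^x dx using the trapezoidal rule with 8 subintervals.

f(x) = x*e^x
a = 0.5, b = 2.75, n = 8
h = (b - a)/n = 0.281250

Trapezoidal rule: (h/2)[f(x₀) + 2f(x₁) + 2f(x₂) + ... + f(xₙ)]

x_0 = 0.5000, f(x_0) = 0.824361, coefficient = 1
x_1 = 0.7812, f(x_1) = 1.706407, coefficient = 2
x_2 = 1.0625, f(x_2) = 3.074446, coefficient = 2
x_3 = 1.3438, f(x_3) = 5.151120, coefficient = 2
x_4 = 1.6250, f(x_4) = 8.252431, coefficient = 2
x_5 = 1.9062, f(x_5) = 12.824892, coefficient = 2
x_6 = 2.1875, f(x_6) = 19.496975, coefficient = 2
x_7 = 2.4688, f(x_7) = 29.150205, coefficient = 2
x_8 = 2.7500, f(x_8) = 43.017238, coefficient = 1

I ≈ (0.281250/2) × 203.154550 = 28.568609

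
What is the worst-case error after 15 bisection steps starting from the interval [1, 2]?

Bisection error bound: |error| ≤ (b-a)/2^n
|error| ≤ (2 - 1)/2^15 = 1/2^15
|error| ≤ 0.0000305176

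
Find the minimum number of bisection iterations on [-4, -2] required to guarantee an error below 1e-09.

We need (b-a)/2^n ≤ 1e-09
(-2 - (-4))/2^n ≤ 1e-09
2/2^n ≤ 1e-09
2^n ≥ 2000000000
n ≥ log₂(2000000000) = 30.90
n ≥ 31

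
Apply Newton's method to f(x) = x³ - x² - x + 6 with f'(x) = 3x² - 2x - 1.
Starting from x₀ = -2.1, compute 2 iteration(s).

f(x) = x³ - x² - x + 6
f'(x) = 3x² - 2x - 1
x₀ = -2.1

Newton-Raphson formula: x_{n+1} = x_n - f(x_n)/f'(x_n)

Iteration 1:
  f(-2.100000) = -5.571000
  f'(-2.100000) = 16.430000
  x_1 = -2.100000 - (-5.571000)/16.430000 = -1.760925
Iteration 2:
  f(-1.760925) = -0.800310
  f'(-1.760925) = 11.824422
  x_2 = -1.760925 - (-0.800310)/11.824422 = -1.693242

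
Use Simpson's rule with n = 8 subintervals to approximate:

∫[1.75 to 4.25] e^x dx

f(x) = e^x
a = 1.75, b = 4.25, n = 8
h = (b - a)/n = 0.312500

Simpson's rule: (h/3)[f(x₀) + 4f(x₁) + 2f(x₂) + ... + f(xₙ)]

x_0 = 1.7500, f(x_0) = 5.754603, coefficient = 1
x_1 = 2.0625, f(x_1) = 7.865609, coefficient = 4
x_2 = 2.3750, f(x_2) = 10.751013, coefficient = 2
x_3 = 2.6875, f(x_3) = 14.694893, coefficient = 4
x_4 = 3.0000, f(x_4) = 20.085537, coefficient = 2
x_5 = 3.3125, f(x_5) = 27.453674, coefficient = 4
x_6 = 3.6250, f(x_6) = 37.524723, coefficient = 2
x_7 = 3.9375, f(x_7) = 51.290215, coefficient = 4
x_8 = 4.2500, f(x_8) = 70.105412, coefficient = 1

I ≈ (0.312500/3) × 617.800127 = 64.354180
Exact value: 64.350810
Error: 0.003370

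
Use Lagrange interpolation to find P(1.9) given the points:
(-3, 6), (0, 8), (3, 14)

Lagrange interpolation formula:
P(x) = Σ yᵢ × Lᵢ(x)
where Lᵢ(x) = Π_{j≠i} (x - xⱼ)/(xᵢ - xⱼ)

L_0(1.9) = (1.9 - 0)/(-3 - 0) × (1.9 - 3)/(-3 - 3) = -0.116111
L_1(1.9) = (1.9 - (-3))/(0 - (-3)) × (1.9 - 3)/(0 - 3) = 0.598889
L_2(1.9) = (1.9 - (-3))/(3 - (-3)) × (1.9 - 0)/(3 - 0) = 0.517222

P(1.9) = 6×L_0(1.9) + 8×L_1(1.9) + 14×L_2(1.9)
P(1.9) = 11.335556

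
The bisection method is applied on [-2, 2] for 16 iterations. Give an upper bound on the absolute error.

Bisection error bound: |error| ≤ (b-a)/2^n
|error| ≤ (2 - (-2))/2^16 = 4/2^16
|error| ≤ 0.0000610352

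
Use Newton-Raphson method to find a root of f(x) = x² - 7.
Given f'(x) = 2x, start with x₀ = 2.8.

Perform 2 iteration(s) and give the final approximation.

f(x) = x² - 7
f'(x) = 2x
x₀ = 2.8

Newton-Raphson formula: x_{n+1} = x_n - f(x_n)/f'(x_n)

Iteration 1:
  f(2.800000) = 0.840000
  f'(2.800000) = 5.600000
  x_1 = 2.800000 - 0.840000/5.600000 = 2.650000
Iteration 2:
  f(2.650000) = 0.022500
  f'(2.650000) = 5.300000
  x_2 = 2.650000 - 0.022500/5.300000 = 2.645755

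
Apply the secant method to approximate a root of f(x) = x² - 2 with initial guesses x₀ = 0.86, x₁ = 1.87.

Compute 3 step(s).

f(x) = x² - 2
x₀ = 0.86, x₁ = 1.87

Secant formula: x_{n+1} = x_n - f(x_n)(x_n - x_{n-1})/(f(x_n) - f(x_{n-1}))

Iteration 1:
  f(0.860000) = -1.260400
  f(1.870000) = 1.496900
  x_2 = 1.870000 - 1.496900×(1.870000 - 0.860000)/(1.496900 - (-1.260400))
       = 1.321685
Iteration 2:
  f(1.870000) = 1.496900
  f(1.321685) = -0.253149
  x_3 = 1.321685 - (-0.253149)×(1.321685 - 1.870000)/(-0.253149 - 1.496900)
       = 1.401000
Iteration 3:
  f(1.321685) = -0.253149
  f(1.401000) = -0.037199
  x_4 = 1.401000 - (-0.037199)×(1.401000 - 1.321685)/(-0.037199 - (-0.253149))
       = 1.414663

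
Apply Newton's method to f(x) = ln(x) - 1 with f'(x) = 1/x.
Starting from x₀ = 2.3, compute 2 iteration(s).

f(x) = ln(x) - 1
f'(x) = 1/x
x₀ = 2.3

Newton-Raphson formula: x_{n+1} = x_n - f(x_n)/f'(x_n)

Iteration 1:
  f(2.300000) = -0.167091
  f'(2.300000) = 0.434783
  x_1 = 2.300000 - (-0.167091)/0.434783 = 2.684309
Iteration 2:
  f(2.684309) = -0.012577
  f'(2.684309) = 0.372535
  x_2 = 2.684309 - (-0.012577)/0.372535 = 2.718069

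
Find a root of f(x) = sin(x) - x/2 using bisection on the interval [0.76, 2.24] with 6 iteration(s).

f(x) = sin(x) - x/2
Initial interval: [0.76, 2.24]

Iteration 1:
  c_1 = (0.760000 + 2.240000)/2 = 1.500000
  f(c_1) = f(1.500000) = 0.247495
  f(a) × f(c) ≥ 0, new interval: [1.500000, 2.240000]
Iteration 2:
  c_2 = (1.500000 + 2.240000)/2 = 1.870000
  f(c_2) = f(1.870000) = 0.020572
  f(a) × f(c) ≥ 0, new interval: [1.870000, 2.240000]
Iteration 3:
  c_3 = (1.870000 + 2.240000)/2 = 2.055000
  f(c_3) = f(2.055000) = -0.142454
  f(a) × f(c) < 0, new interval: [1.870000, 2.055000]
Iteration 4:
  c_4 = (1.870000 + 2.055000)/2 = 1.962500
  f(c_4) = f(1.962500) = -0.056990
  f(a) × f(c) < 0, new interval: [1.870000, 1.962500]
Iteration 5:
  c_5 = (1.870000 + 1.962500)/2 = 1.916250
  f(c_5) = f(1.916250) = -0.017203
  f(a) × f(c) < 0, new interval: [1.870000, 1.916250]
Iteration 6:
  c_6 = (1.870000 + 1.916250)/2 = 1.893125
  f(c_6) = f(1.893125) = 0.001938
  f(a) × f(c) ≥ 0, new interval: [1.893125, 1.916250]

After 6 iteration(s), the approximation is c_6 = 1.893125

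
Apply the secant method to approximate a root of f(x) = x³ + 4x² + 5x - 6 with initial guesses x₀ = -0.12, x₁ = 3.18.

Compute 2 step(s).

f(x) = x³ + 4x² + 5x - 6
x₀ = -0.12, x₁ = 3.18

Secant formula: x_{n+1} = x_n - f(x_n)(x_n - x_{n-1})/(f(x_n) - f(x_{n-1}))

Iteration 1:
  f(-0.120000) = -6.544128
  f(3.180000) = 82.507032
  x_2 = 3.180000 - 82.507032×(3.180000 - (-0.120000))/(82.507032 - (-6.544128))
       = 0.122508
Iteration 2:
  f(3.180000) = 82.507032
  f(0.122508) = -5.325588
  x_3 = 0.122508 - (-5.325588)×(0.122508 - 3.180000)/(-5.325588 - 82.507032)
       = 0.307894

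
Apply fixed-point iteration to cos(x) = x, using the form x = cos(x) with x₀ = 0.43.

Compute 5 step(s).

Equation: cos(x) = x
Fixed-point form: x = cos(x)
x₀ = 0.43

x_1 = g(0.430000) = 0.908966
x_2 = g(0.908966) = 0.614562
x_3 = g(0.614562) = 0.817026
x_4 = g(0.817026) = 0.684393
x_5 = g(0.684393) = 0.774803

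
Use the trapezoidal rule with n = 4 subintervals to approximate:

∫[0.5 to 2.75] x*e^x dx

f(x) = x*e^x
a = 0.5, b = 2.75, n = 4
h = (b - a)/n = 0.562500

Trapezoidal rule: (h/2)[f(x₀) + 2f(x₁) + 2f(x₂) + ... + f(xₙ)]

x_0 = 0.5000, f(x_0) = 0.824361, coefficient = 1
x_1 = 1.0625, f(x_1) = 3.074446, coefficient = 2
x_2 = 1.6250, f(x_2) = 8.252431, coefficient = 2
x_3 = 2.1875, f(x_3) = 19.496975, coefficient = 2
x_4 = 2.7500, f(x_4) = 43.017238, coefficient = 1

I ≈ (0.562500/2) × 105.489302 = 29.668866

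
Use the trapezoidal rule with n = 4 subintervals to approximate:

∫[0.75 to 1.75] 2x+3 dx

f(x) = 2x+3
a = 0.75, b = 1.75, n = 4
h = (b - a)/n = 0.250000

Trapezoidal rule: (h/2)[f(x₀) + 2f(x₁) + 2f(x₂) + ... + f(xₙ)]

x_0 = 0.7500, f(x_0) = 4.500000, coefficient = 1
x_1 = 1.0000, f(x_1) = 5.000000, coefficient = 2
x_2 = 1.2500, f(x_2) = 5.500000, coefficient = 2
x_3 = 1.5000, f(x_3) = 6.000000, coefficient = 2
x_4 = 1.7500, f(x_4) = 6.500000, coefficient = 1

I ≈ (0.250000/2) × 44.000000 = 5.500000
Exact value: 5.500000
Error: 0.000000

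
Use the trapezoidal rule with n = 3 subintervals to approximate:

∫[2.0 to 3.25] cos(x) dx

f(x) = cos(x)
a = 2.0, b = 3.25, n = 3
h = (b - a)/n = 0.416667

Trapezoidal rule: (h/2)[f(x₀) + 2f(x₁) + 2f(x₂) + ... + f(xₙ)]

x_0 = 2.0000, f(x_0) = -0.416147, coefficient = 1
x_1 = 2.4167, f(x_1) = -0.748549, coefficient = 2
x_2 = 2.8333, f(x_2) = -0.952863, coefficient = 2
x_3 = 3.2500, f(x_3) = -0.994130, coefficient = 1

I ≈ (0.416667/2) × -4.813100 = -1.002729
Exact value: -1.017493
Error: 0.014763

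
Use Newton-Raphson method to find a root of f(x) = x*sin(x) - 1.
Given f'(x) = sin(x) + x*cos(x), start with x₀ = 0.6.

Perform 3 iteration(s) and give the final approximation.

f(x) = x*sin(x) - 1
f'(x) = sin(x) + x*cos(x)
x₀ = 0.6

Newton-Raphson formula: x_{n+1} = x_n - f(x_n)/f'(x_n)

Iteration 1:
  f(0.600000) = -0.661215
  f'(0.600000) = 1.059844
  x_1 = 0.600000 - (-0.661215)/1.059844 = 1.223879
Iteration 2:
  f(1.223879) = 0.150967
  f'(1.223879) = 1.356545
  x_2 = 1.223879 - 0.150967/1.356545 = 1.112591
Iteration 3:
  f(1.112591) = -0.002175
  f'(1.112591) = 1.388990
  x_3 = 1.112591 - (-0.002175)/1.388990 = 1.114157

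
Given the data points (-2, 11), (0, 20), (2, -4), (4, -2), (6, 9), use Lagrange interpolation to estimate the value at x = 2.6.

Lagrange interpolation formula:
P(x) = Σ yᵢ × Lᵢ(x)
where Lᵢ(x) = Π_{j≠i} (x - xⱼ)/(xᵢ - xⱼ)

L_0(2.6) = (2.6 - 0)/(-2 - 0) × (2.6 - 2)/(-2 - 2) × (2.6 - 4)/(-2 - 4) × (2.6 - 6)/(-2 - 6) = 0.019338
L_1(2.6) = (2.6 - (-2))/(0 - (-2)) × (2.6 - 2)/(0 - 2) × (2.6 - 4)/(0 - 4) × (2.6 - 6)/(0 - 6) = -0.136850
L_2(2.6) = (2.6 - (-2))/(2 - (-2)) × (2.6 - 0)/(2 - 0) × (2.6 - 4)/(2 - 4) × (2.6 - 6)/(2 - 6) = 0.889525
L_3(2.6) = (2.6 - (-2))/(4 - (-2)) × (2.6 - 0)/(4 - 0) × (2.6 - 2)/(4 - 2) × (2.6 - 6)/(4 - 6) = 0.254150
L_4(2.6) = (2.6 - (-2))/(6 - (-2)) × (2.6 - 0)/(6 - 0) × (2.6 - 2)/(6 - 2) × (2.6 - 4)/(6 - 4) = -0.026163

P(2.6) = 11×L_0(2.6) + 20×L_1(2.6) + (-4)×L_2(2.6) + (-2)×L_3(2.6) + 9×L_4(2.6)
P(2.6) = -6.826150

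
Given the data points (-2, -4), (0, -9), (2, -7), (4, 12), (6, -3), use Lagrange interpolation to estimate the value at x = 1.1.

Lagrange interpolation formula:
P(x) = Σ yᵢ × Lᵢ(x)
where Lᵢ(x) = Π_{j≠i} (x - xⱼ)/(xᵢ - xⱼ)

L_0(1.1) = (1.1 - 0)/(-2 - 0) × (1.1 - 2)/(-2 - 2) × (1.1 - 4)/(-2 - 4) × (1.1 - 6)/(-2 - 6) = -0.036635
L_1(1.1) = (1.1 - (-2))/(0 - (-2)) × (1.1 - 2)/(0 - 2) × (1.1 - 4)/(0 - 4) × (1.1 - 6)/(0 - 6) = 0.412978
L_2(1.1) = (1.1 - (-2))/(2 - (-2)) × (1.1 - 0)/(2 - 0) × (1.1 - 4)/(2 - 4) × (1.1 - 6)/(2 - 6) = 0.757127
L_3(1.1) = (1.1 - (-2))/(4 - (-2)) × (1.1 - 0)/(4 - 0) × (1.1 - 2)/(4 - 2) × (1.1 - 6)/(4 - 6) = -0.156647
L_4(1.1) = (1.1 - (-2))/(6 - (-2)) × (1.1 - 0)/(6 - 0) × (1.1 - 2)/(6 - 2) × (1.1 - 4)/(6 - 4) = 0.023177

P(1.1) = (-4)×L_0(1.1) + (-9)×L_1(1.1) + (-7)×L_2(1.1) + 12×L_3(1.1) + (-3)×L_4(1.1)
P(1.1) = -10.819443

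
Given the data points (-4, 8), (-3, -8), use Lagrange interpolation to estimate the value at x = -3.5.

Lagrange interpolation formula:
P(x) = Σ yᵢ × Lᵢ(x)
where Lᵢ(x) = Π_{j≠i} (x - xⱼ)/(xᵢ - xⱼ)

L_0(-3.5) = (-3.5 - (-3))/(-4 - (-3)) = 0.500000
L_1(-3.5) = (-3.5 - (-4))/(-3 - (-4)) = 0.500000

P(-3.5) = 8×L_0(-3.5) + (-8)×L_1(-3.5)
P(-3.5) = 0.000000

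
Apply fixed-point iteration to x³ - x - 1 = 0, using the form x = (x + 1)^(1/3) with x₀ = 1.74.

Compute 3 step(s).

Equation: x³ - x - 1 = 0
Fixed-point form: x = (x + 1)^(1/3)
x₀ = 1.74

x_1 = g(1.740000) = 1.399319
x_2 = g(1.399319) = 1.338739
x_3 = g(1.338739) = 1.327376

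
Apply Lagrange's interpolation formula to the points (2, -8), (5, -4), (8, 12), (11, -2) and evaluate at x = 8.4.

Lagrange interpolation formula:
P(x) = Σ yᵢ × Lᵢ(x)
where Lᵢ(x) = Π_{j≠i} (x - xⱼ)/(xᵢ - xⱼ)

L_0(8.4) = (8.4 - 5)/(2 - 5) × (8.4 - 8)/(2 - 8) × (8.4 - 11)/(2 - 11) = 0.021827
L_1(8.4) = (8.4 - 2)/(5 - 2) × (8.4 - 8)/(5 - 8) × (8.4 - 11)/(5 - 11) = -0.123259
L_2(8.4) = (8.4 - 2)/(8 - 2) × (8.4 - 5)/(8 - 5) × (8.4 - 11)/(8 - 11) = 1.047704
L_3(8.4) = (8.4 - 2)/(11 - 2) × (8.4 - 5)/(11 - 5) × (8.4 - 8)/(11 - 8) = 0.053728

P(8.4) = (-8)×L_0(8.4) + (-4)×L_1(8.4) + 12×L_2(8.4) + (-2)×L_3(8.4)
P(8.4) = 12.783407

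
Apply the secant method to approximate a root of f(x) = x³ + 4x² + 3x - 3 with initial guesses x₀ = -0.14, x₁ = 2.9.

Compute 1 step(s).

f(x) = x³ + 4x² + 3x - 3
x₀ = -0.14, x₁ = 2.9

Secant formula: x_{n+1} = x_n - f(x_n)(x_n - x_{n-1})/(f(x_n) - f(x_{n-1}))

Iteration 1:
  f(-0.140000) = -3.344344
  f(2.900000) = 63.729000
  x_2 = 2.900000 - 63.729000×(2.900000 - (-0.140000))/(63.729000 - (-3.344344))
       = 0.011577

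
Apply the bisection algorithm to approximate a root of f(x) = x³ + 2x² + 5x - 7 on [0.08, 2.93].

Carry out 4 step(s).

f(x) = x³ + 2x² + 5x - 7
Initial interval: [0.08, 2.93]

Iteration 1:
  c_1 = (0.080000 + 2.930000)/2 = 1.505000
  f(c_1) = f(1.505000) = 8.463913
  f(a) × f(c) < 0, new interval: [0.080000, 1.505000]
Iteration 2:
  c_2 = (0.080000 + 1.505000)/2 = 0.792500
  f(c_2) = f(0.792500) = -1.283653
  f(a) × f(c) ≥ 0, new interval: [0.792500, 1.505000]
Iteration 3:
  c_3 = (0.792500 + 1.505000)/2 = 1.148750
  f(c_3) = f(1.148750) = 2.898924
  f(a) × f(c) < 0, new interval: [0.792500, 1.148750]
Iteration 4:
  c_4 = (0.792500 + 1.148750)/2 = 0.970625
  f(c_4) = f(0.970625) = 0.651789
  f(a) × f(c) < 0, new interval: [0.792500, 0.970625]

After 4 iteration(s), the approximation is c_4 = 0.970625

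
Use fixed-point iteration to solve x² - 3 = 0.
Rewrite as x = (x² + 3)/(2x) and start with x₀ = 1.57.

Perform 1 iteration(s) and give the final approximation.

Equation: x² - 3 = 0
Fixed-point form: x = (x² + 3)/(2x)
x₀ = 1.57

x_1 = g(1.570000) = 1.740414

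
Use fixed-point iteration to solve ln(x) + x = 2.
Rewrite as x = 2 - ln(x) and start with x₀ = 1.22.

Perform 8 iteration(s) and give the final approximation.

Equation: ln(x) + x = 2
Fixed-point form: x = 2 - ln(x)
x₀ = 1.22

x_1 = g(1.220000) = 1.801149
x_2 = g(1.801149) = 1.411575
x_3 = g(1.411575) = 1.655294
x_4 = g(1.655294) = 1.496021
x_5 = g(1.496021) = 1.597191
x_6 = g(1.597191) = 1.531754
x_7 = g(1.531754) = 1.573587
x_8 = g(1.573587) = 1.546642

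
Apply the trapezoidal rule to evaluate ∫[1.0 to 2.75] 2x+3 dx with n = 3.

f(x) = 2x+3
a = 1.0, b = 2.75, n = 3
h = (b - a)/n = 0.583333

Trapezoidal rule: (h/2)[f(x₀) + 2f(x₁) + 2f(x₂) + ... + f(xₙ)]

x_0 = 1.0000, f(x_0) = 5.000000, coefficient = 1
x_1 = 1.5833, f(x_1) = 6.166667, coefficient = 2
x_2 = 2.1667, f(x_2) = 7.333333, coefficient = 2
x_3 = 2.7500, f(x_3) = 8.500000, coefficient = 1

I ≈ (0.583333/2) × 40.500000 = 11.812500
Exact value: 11.812500
Error: 0.000000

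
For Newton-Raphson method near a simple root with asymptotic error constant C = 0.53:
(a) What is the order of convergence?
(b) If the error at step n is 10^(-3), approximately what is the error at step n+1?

(a) Newton-Raphson has quadratic (order 2) convergence near simple roots.
    This means |e_{n+1}| ≈ C|e_n|².

(b) With |e_n| = 10^(-3) and C = 0.53:
    |e_{n+1}| ≈ 0.53 × (10^(-3))² = 0.53 × 10^(-6)

(a) 2 (quadratic); (b) |e_{n+1}| ≈ 5.300e-07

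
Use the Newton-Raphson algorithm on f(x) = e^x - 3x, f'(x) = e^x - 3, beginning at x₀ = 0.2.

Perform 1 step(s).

f(x) = e^x - 3x
f'(x) = e^x - 3
x₀ = 0.2

Newton-Raphson formula: x_{n+1} = x_n - f(x_n)/f'(x_n)

Iteration 1:
  f(0.200000) = 0.621403
  f'(0.200000) = -1.778597
  x_1 = 0.200000 - 0.621403/(-1.778597) = 0.549378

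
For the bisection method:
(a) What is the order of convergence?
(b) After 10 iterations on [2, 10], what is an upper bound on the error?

(a) Bisection has linear (order 1) convergence; the error is halved each step.

(b) Error bound = (b-a)/2^n = (10 - 2)/2^{10}
    = 8/2^{10}

(a) 1 (linear); (b) error ≤ 7.81e-03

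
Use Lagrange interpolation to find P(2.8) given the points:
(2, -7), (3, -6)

Lagrange interpolation formula:
P(x) = Σ yᵢ × Lᵢ(x)
where Lᵢ(x) = Π_{j≠i} (x - xⱼ)/(xᵢ - xⱼ)

L_0(2.8) = (2.8 - 3)/(2 - 3) = 0.200000
L_1(2.8) = (2.8 - 2)/(3 - 2) = 0.800000

P(2.8) = (-7)×L_0(2.8) + (-6)×L_1(2.8)
P(2.8) = -6.200000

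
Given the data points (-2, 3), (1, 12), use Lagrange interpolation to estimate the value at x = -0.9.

Lagrange interpolation formula:
P(x) = Σ yᵢ × Lᵢ(x)
where Lᵢ(x) = Π_{j≠i} (x - xⱼ)/(xᵢ - xⱼ)

L_0(-0.9) = (-0.9 - 1)/(-2 - 1) = 0.633333
L_1(-0.9) = (-0.9 - (-2))/(1 - (-2)) = 0.366667

P(-0.9) = 3×L_0(-0.9) + 12×L_1(-0.9)
P(-0.9) = 6.300000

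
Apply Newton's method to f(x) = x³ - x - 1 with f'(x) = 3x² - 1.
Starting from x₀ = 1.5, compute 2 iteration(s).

f(x) = x³ - x - 1
f'(x) = 3x² - 1
x₀ = 1.5

Newton-Raphson formula: x_{n+1} = x_n - f(x_n)/f'(x_n)

Iteration 1:
  f(1.500000) = 0.875000
  f'(1.500000) = 5.750000
  x_1 = 1.500000 - 0.875000/5.750000 = 1.347826
Iteration 2:
  f(1.347826) = 0.100682
  f'(1.347826) = 4.449905
  x_2 = 1.347826 - 0.100682/4.449905 = 1.325200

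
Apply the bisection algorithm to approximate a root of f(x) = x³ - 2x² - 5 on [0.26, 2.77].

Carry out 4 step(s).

f(x) = x³ - 2x² - 5
Initial interval: [0.26, 2.77]

Iteration 1:
  c_1 = (0.260000 + 2.770000)/2 = 1.515000
  f(c_1) = f(1.515000) = -6.113184
  f(a) × f(c) ≥ 0, new interval: [1.515000, 2.770000]
Iteration 2:
  c_2 = (1.515000 + 2.770000)/2 = 2.142500
  f(c_2) = f(2.142500) = -4.345881
  f(a) × f(c) ≥ 0, new interval: [2.142500, 2.770000]
Iteration 3:
  c_3 = (2.142500 + 2.770000)/2 = 2.456250
  f(c_3) = f(2.456250) = -2.247369
  f(a) × f(c) ≥ 0, new interval: [2.456250, 2.770000]
Iteration 4:
  c_4 = (2.456250 + 2.770000)/2 = 2.613125
  f(c_4) = f(2.613125) = -0.813324
  f(a) × f(c) ≥ 0, new interval: [2.613125, 2.770000]

After 4 iteration(s), the approximation is c_4 = 2.613125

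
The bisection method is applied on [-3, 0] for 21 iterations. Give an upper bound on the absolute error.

Bisection error bound: |error| ≤ (b-a)/2^n
|error| ≤ (0 - (-3))/2^21 = 3/2^21
|error| ≤ 0.0000014305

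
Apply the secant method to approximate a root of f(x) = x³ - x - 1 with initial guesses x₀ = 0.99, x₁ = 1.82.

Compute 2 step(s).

f(x) = x³ - x - 1
x₀ = 0.99, x₁ = 1.82

Secant formula: x_{n+1} = x_n - f(x_n)(x_n - x_{n-1})/(f(x_n) - f(x_{n-1}))

Iteration 1:
  f(0.990000) = -1.019701
  f(1.820000) = 3.208568
  x_2 = 1.820000 - 3.208568×(1.820000 - 0.990000)/(3.208568 - (-1.019701))
       = 1.190165
Iteration 2:
  f(1.820000) = 3.208568
  f(1.190165) = -0.504305
  x_3 = 1.190165 - (-0.504305)×(1.190165 - 1.820000)/(-0.504305 - 3.208568)
       = 1.275713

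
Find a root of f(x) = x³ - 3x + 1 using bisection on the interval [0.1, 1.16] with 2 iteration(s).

f(x) = x³ - 3x + 1
Initial interval: [0.1, 1.16]

Iteration 1:
  c_1 = (0.100000 + 1.160000)/2 = 0.630000
  f(c_1) = f(0.630000) = -0.639953
  f(a) × f(c) < 0, new interval: [0.100000, 0.630000]
Iteration 2:
  c_2 = (0.100000 + 0.630000)/2 = 0.365000
  f(c_2) = f(0.365000) = -0.046373
  f(a) × f(c) < 0, new interval: [0.100000, 0.365000]

After 2 iteration(s), the approximation is c_2 = 0.365000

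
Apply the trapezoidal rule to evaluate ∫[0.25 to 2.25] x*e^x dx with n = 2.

f(x) = x*e^x
a = 0.25, b = 2.25, n = 2
h = (b - a)/n = 1.000000

Trapezoidal rule: (h/2)[f(x₀) + 2f(x₁) + 2f(x₂) + ... + f(xₙ)]

x_0 = 0.2500, f(x_0) = 0.321006, coefficient = 1
x_1 = 1.2500, f(x_1) = 4.362929, coefficient = 2
x_2 = 2.2500, f(x_2) = 21.347406, coefficient = 1

I ≈ (1.000000/2) × 30.394269 = 15.197135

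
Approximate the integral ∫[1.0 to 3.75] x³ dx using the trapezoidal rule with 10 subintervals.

f(x) = x³
a = 1.0, b = 3.75, n = 10
h = (b - a)/n = 0.275000

Trapezoidal rule: (h/2)[f(x₀) + 2f(x₁) + 2f(x₂) + ... + f(xₙ)]

x_0 = 1.0000, f(x_0) = 1.000000, coefficient = 1
x_1 = 1.2750, f(x_1) = 2.072672, coefficient = 2
x_2 = 1.5500, f(x_2) = 3.723875, coefficient = 2
x_3 = 1.8250, f(x_3) = 6.078391, coefficient = 2
x_4 = 2.1000, f(x_4) = 9.261000, coefficient = 2
x_5 = 2.3750, f(x_5) = 13.396484, coefficient = 2
x_6 = 2.6500, f(x_6) = 18.609625, coefficient = 2
x_7 = 2.9250, f(x_7) = 25.025203, coefficient = 2
x_8 = 3.2000, f(x_8) = 32.768000, coefficient = 2
x_9 = 3.4750, f(x_9) = 41.962797, coefficient = 2
x_10 = 3.7500, f(x_10) = 52.734375, coefficient = 1

I ≈ (0.275000/2) × 359.530469 = 49.435439
Exact value: 49.188477
Error: 0.246963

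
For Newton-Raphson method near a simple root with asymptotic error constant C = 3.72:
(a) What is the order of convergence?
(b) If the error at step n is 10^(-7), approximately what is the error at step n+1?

(a) Newton-Raphson has quadratic (order 2) convergence near simple roots.
    This means |e_{n+1}| ≈ C|e_n|².

(b) With |e_n| = 10^(-7) and C = 3.72:
    |e_{n+1}| ≈ 3.72 × (10^(-7))² = 3.72 × 10^(-14)

(a) 2 (quadratic); (b) |e_{n+1}| ≈ 3.720e-14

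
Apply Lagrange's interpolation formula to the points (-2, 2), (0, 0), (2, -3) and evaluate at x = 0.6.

Lagrange interpolation formula:
P(x) = Σ yᵢ × Lᵢ(x)
where Lᵢ(x) = Π_{j≠i} (x - xⱼ)/(xᵢ - xⱼ)

L_0(0.6) = (0.6 - 0)/(-2 - 0) × (0.6 - 2)/(-2 - 2) = -0.105000
L_1(0.6) = (0.6 - (-2))/(0 - (-2)) × (0.6 - 2)/(0 - 2) = 0.910000
L_2(0.6) = (0.6 - (-2))/(2 - (-2)) × (0.6 - 0)/(2 - 0) = 0.195000

P(0.6) = 2×L_0(0.6) + 0×L_1(0.6) + (-3)×L_2(0.6)
P(0.6) = -0.795000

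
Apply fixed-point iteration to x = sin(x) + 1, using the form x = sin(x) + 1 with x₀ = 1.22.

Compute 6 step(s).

Equation: x = sin(x) + 1
Fixed-point form: x = sin(x) + 1
x₀ = 1.22

x_1 = g(1.220000) = 1.939099
x_2 = g(1.939099) = 1.932940
x_3 = g(1.932940) = 1.935140
x_4 = g(1.935140) = 1.934358
x_5 = g(1.934358) = 1.934636
x_6 = g(1.934636) = 1.934537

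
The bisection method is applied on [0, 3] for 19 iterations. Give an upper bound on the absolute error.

Bisection error bound: |error| ≤ (b-a)/2^n
|error| ≤ (3 - 0)/2^19 = 3/2^19
|error| ≤ 0.0000057220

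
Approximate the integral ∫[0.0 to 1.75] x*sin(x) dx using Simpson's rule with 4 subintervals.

f(x) = x*sin(x)
a = 0.0, b = 1.75, n = 4
h = (b - a)/n = 0.437500

Simpson's rule: (h/3)[f(x₀) + 4f(x₁) + 2f(x₂) + ... + f(xₙ)]

x_0 = 0.0000, f(x_0) = 0.000000, coefficient = 1
x_1 = 0.4375, f(x_1) = 0.185358, coefficient = 4
x_2 = 0.8750, f(x_2) = 0.671601, coefficient = 2
x_3 = 1.3125, f(x_3) = 1.268960, coefficient = 4
x_4 = 1.7500, f(x_4) = 1.721975, coefficient = 1

I ≈ (0.437500/3) × 8.882449 = 1.295357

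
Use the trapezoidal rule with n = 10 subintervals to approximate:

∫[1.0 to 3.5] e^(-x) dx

f(x) = e^(-x)
a = 1.0, b = 3.5, n = 10
h = (b - a)/n = 0.250000

Trapezoidal rule: (h/2)[f(x₀) + 2f(x₁) + 2f(x₂) + ... + f(xₙ)]

x_0 = 1.0000, f(x_0) = 0.367879, coefficient = 1
x_1 = 1.2500, f(x_1) = 0.286505, coefficient = 2
x_2 = 1.5000, f(x_2) = 0.223130, coefficient = 2
x_3 = 1.7500, f(x_3) = 0.173774, coefficient = 2
x_4 = 2.0000, f(x_4) = 0.135335, coefficient = 2
x_5 = 2.2500, f(x_5) = 0.105399, coefficient = 2
x_6 = 2.5000, f(x_6) = 0.082085, coefficient = 2
x_7 = 2.7500, f(x_7) = 0.063928, coefficient = 2
x_8 = 3.0000, f(x_8) = 0.049787, coefficient = 2
x_9 = 3.2500, f(x_9) = 0.038774, coefficient = 2
x_10 = 3.5000, f(x_10) = 0.030197, coefficient = 1

I ≈ (0.250000/2) × 2.715512 = 0.339439
Exact value: 0.337682
Error: 0.001757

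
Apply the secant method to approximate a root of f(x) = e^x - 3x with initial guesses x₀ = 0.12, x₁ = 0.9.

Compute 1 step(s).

f(x) = e^x - 3x
x₀ = 0.12, x₁ = 0.9

Secant formula: x_{n+1} = x_n - f(x_n)(x_n - x_{n-1})/(f(x_n) - f(x_{n-1}))

Iteration 1:
  f(0.120000) = 0.767497
  f(0.900000) = -0.240397
  x_2 = 0.900000 - (-0.240397)×(0.900000 - 0.120000)/(-0.240397 - 0.767497)
       = 0.713959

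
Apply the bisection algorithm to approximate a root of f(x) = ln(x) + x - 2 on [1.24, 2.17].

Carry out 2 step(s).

f(x) = ln(x) + x - 2
Initial interval: [1.24, 2.17]

Iteration 1:
  c_1 = (1.240000 + 2.170000)/2 = 1.705000
  f(c_1) = f(1.705000) = 0.238565
  f(a) × f(c) < 0, new interval: [1.240000, 1.705000]
Iteration 2:
  c_2 = (1.240000 + 1.705000)/2 = 1.472500
  f(c_2) = f(1.472500) = -0.140538
  f(a) × f(c) ≥ 0, new interval: [1.472500, 1.705000]

After 2 iteration(s), the approximation is c_2 = 1.472500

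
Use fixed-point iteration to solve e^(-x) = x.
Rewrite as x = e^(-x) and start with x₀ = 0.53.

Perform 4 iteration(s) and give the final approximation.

Equation: e^(-x) = x
Fixed-point form: x = e^(-x)
x₀ = 0.53

x_1 = g(0.530000) = 0.588605
x_2 = g(0.588605) = 0.555101
x_3 = g(0.555101) = 0.574014
x_4 = g(0.574014) = 0.563260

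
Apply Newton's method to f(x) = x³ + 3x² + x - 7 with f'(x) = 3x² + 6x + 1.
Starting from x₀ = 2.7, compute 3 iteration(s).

f(x) = x³ + 3x² + x - 7
f'(x) = 3x² + 6x + 1
x₀ = 2.7

Newton-Raphson formula: x_{n+1} = x_n - f(x_n)/f'(x_n)

Iteration 1:
  f(2.700000) = 37.253000
  f'(2.700000) = 39.070000
  x_1 = 2.700000 - 37.253000/39.070000 = 1.746506
Iteration 2:
  f(1.746506) = 9.224699
  f'(1.746506) = 20.629890
  x_2 = 1.746506 - 9.224699/20.629890 = 1.299354
Iteration 3:
  f(1.299354) = 1.558045
  f'(1.299354) = 13.861089
  x_3 = 1.299354 - 1.558045/13.861089 = 1.186950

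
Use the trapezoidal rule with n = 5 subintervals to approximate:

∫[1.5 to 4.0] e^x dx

f(x) = e^x
a = 1.5, b = 4.0, n = 5
h = (b - a)/n = 0.500000

Trapezoidal rule: (h/2)[f(x₀) + 2f(x₁) + 2f(x₂) + ... + f(xₙ)]

x_0 = 1.5000, f(x_0) = 4.481689, coefficient = 1
x_1 = 2.0000, f(x_1) = 7.389056, coefficient = 2
x_2 = 2.5000, f(x_2) = 12.182494, coefficient = 2
x_3 = 3.0000, f(x_3) = 20.085537, coefficient = 2
x_4 = 3.5000, f(x_4) = 33.115452, coefficient = 2
x_5 = 4.0000, f(x_5) = 54.598150, coefficient = 1

I ≈ (0.500000/2) × 204.624917 = 51.156229
Exact value: 50.116461
Error: 1.039768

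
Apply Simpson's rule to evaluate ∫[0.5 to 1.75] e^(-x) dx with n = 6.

f(x) = e^(-x)
a = 0.5, b = 1.75, n = 6
h = (b - a)/n = 0.208333

Simpson's rule: (h/3)[f(x₀) + 4f(x₁) + 2f(x₂) + ... + f(xₙ)]

x_0 = 0.5000, f(x_0) = 0.606531, coefficient = 1
x_1 = 0.7083, f(x_1) = 0.492464, coefficient = 4
x_2 = 0.9167, f(x_2) = 0.399850, coefficient = 2
x_3 = 1.1250, f(x_3) = 0.324652, coefficient = 4
x_4 = 1.3333, f(x_4) = 0.263597, coefficient = 2
x_5 = 1.5417, f(x_5) = 0.214024, coefficient = 4
x_6 = 1.7500, f(x_6) = 0.173774, coefficient = 1

I ≈ (0.208333/3) × 6.231762 = 0.432761
Exact value: 0.432757
Error: 0.000005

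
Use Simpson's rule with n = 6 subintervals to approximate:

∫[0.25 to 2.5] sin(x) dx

f(x) = sin(x)
a = 0.25, b = 2.5, n = 6
h = (b - a)/n = 0.375000

Simpson's rule: (h/3)[f(x₀) + 4f(x₁) + 2f(x₂) + ... + f(xₙ)]

x_0 = 0.2500, f(x_0) = 0.247404, coefficient = 1
x_1 = 0.6250, f(x_1) = 0.585097, coefficient = 4
x_2 = 1.0000, f(x_2) = 0.841471, coefficient = 2
x_3 = 1.3750, f(x_3) = 0.980893, coefficient = 4
x_4 = 1.7500, f(x_4) = 0.983986, coefficient = 2
x_5 = 2.1250, f(x_5) = 0.850320, coefficient = 4
x_6 = 2.5000, f(x_6) = 0.598472, coefficient = 1

I ≈ (0.375000/3) × 14.162030 = 1.770254
Exact value: 1.770056
Error: 0.000198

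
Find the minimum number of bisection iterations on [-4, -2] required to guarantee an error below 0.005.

We need (b-a)/2^n ≤ 0.005
(-2 - (-4))/2^n ≤ 0.005
2/2^n ≤ 0.005
2^n ≥ 400
n ≥ log₂(400) = 8.64
n ≥ 9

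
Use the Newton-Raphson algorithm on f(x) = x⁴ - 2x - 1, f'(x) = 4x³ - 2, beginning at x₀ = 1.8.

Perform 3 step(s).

f(x) = x⁴ - 2x - 1
f'(x) = 4x³ - 2
x₀ = 1.8

Newton-Raphson formula: x_{n+1} = x_n - f(x_n)/f'(x_n)

Iteration 1:
  f(1.800000) = 5.897600
  f'(1.800000) = 21.328000
  x_1 = 1.800000 - 5.897600/21.328000 = 1.523481
Iteration 2:
  f(1.523481) = 1.340051
  f'(1.523481) = 12.143960
  x_2 = 1.523481 - 1.340051/12.143960 = 1.413134
Iteration 3:
  f(1.413134) = 0.161530
  f'(1.413134) = 9.287812
  x_3 = 1.413134 - 0.161530/9.287812 = 1.395742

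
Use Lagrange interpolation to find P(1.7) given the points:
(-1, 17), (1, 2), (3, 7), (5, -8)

Lagrange interpolation formula:
P(x) = Σ yᵢ × Lᵢ(x)
where Lᵢ(x) = Π_{j≠i} (x - xⱼ)/(xᵢ - xⱼ)

L_0(1.7) = (1.7 - 1)/(-1 - 1) × (1.7 - 3)/(-1 - 3) × (1.7 - 5)/(-1 - 5) = -0.062562
L_1(1.7) = (1.7 - (-1))/(1 - (-1)) × (1.7 - 3)/(1 - 3) × (1.7 - 5)/(1 - 5) = 0.723938
L_2(1.7) = (1.7 - (-1))/(3 - (-1)) × (1.7 - 1)/(3 - 1) × (1.7 - 5)/(3 - 5) = 0.389812
L_3(1.7) = (1.7 - (-1))/(5 - (-1)) × (1.7 - 1)/(5 - 1) × (1.7 - 3)/(5 - 3) = -0.051188

P(1.7) = 17×L_0(1.7) + 2×L_1(1.7) + 7×L_2(1.7) + (-8)×L_3(1.7)
P(1.7) = 3.522500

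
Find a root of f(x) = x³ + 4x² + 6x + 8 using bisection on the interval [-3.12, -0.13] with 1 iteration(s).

f(x) = x³ + 4x² + 6x + 8
Initial interval: [-3.12, -0.13]

Iteration 1:
  c_1 = (-3.120000 + (-0.130000))/2 = -1.625000
  f(c_1) = f(-1.625000) = 4.521484
  f(a) × f(c) < 0, new interval: [-3.120000, -1.625000]

After 1 iteration(s), the approximation is c_1 = -1.625000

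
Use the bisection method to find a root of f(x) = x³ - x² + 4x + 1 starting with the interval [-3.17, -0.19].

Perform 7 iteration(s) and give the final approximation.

f(x) = x³ - x² + 4x + 1
Initial interval: [-3.17, -0.19]

Iteration 1:
  c_1 = (-3.170000 + (-0.190000))/2 = -1.680000
  f(c_1) = f(-1.680000) = -13.284032
  f(a) × f(c) ≥ 0, new interval: [-1.680000, -0.190000]
Iteration 2:
  c_2 = (-1.680000 + (-0.190000))/2 = -0.935000
  f(c_2) = f(-0.935000) = -4.431625
  f(a) × f(c) ≥ 0, new interval: [-0.935000, -0.190000]
Iteration 3:
  c_3 = (-0.935000 + (-0.190000))/2 = -0.562500
  f(c_3) = f(-0.562500) = -1.744385
  f(a) × f(c) ≥ 0, new interval: [-0.562500, -0.190000]
Iteration 4:
  c_4 = (-0.562500 + (-0.190000))/2 = -0.376250
  f(c_4) = f(-0.376250) = -0.699828
  f(a) × f(c) ≥ 0, new interval: [-0.376250, -0.190000]
Iteration 5:
  c_5 = (-0.376250 + (-0.190000))/2 = -0.283125
  f(c_5) = f(-0.283125) = -0.235355
  f(a) × f(c) ≥ 0, new interval: [-0.283125, -0.190000]
Iteration 6:
  c_6 = (-0.283125 + (-0.190000))/2 = -0.236562
  f(c_6) = f(-0.236562) = -0.015450
  f(a) × f(c) ≥ 0, new interval: [-0.236562, -0.190000]
Iteration 7:
  c_7 = (-0.236562 + (-0.190000))/2 = -0.213281
  f(c_7) = f(-0.213281) = 0.091684
  f(a) × f(c) < 0, new interval: [-0.236562, -0.213281]

After 7 iteration(s), the approximation is c_7 = -0.213281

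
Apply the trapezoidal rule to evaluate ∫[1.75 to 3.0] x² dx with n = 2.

f(x) = x²
a = 1.75, b = 3.0, n = 2
h = (b - a)/n = 0.625000

Trapezoidal rule: (h/2)[f(x₀) + 2f(x₁) + 2f(x₂) + ... + f(xₙ)]

x_0 = 1.7500, f(x_0) = 3.062500, coefficient = 1
x_1 = 2.3750, f(x_1) = 5.640625, coefficient = 2
x_2 = 3.0000, f(x_2) = 9.000000, coefficient = 1

I ≈ (0.625000/2) × 23.343750 = 7.294922
Exact value: 7.213542
Error: 0.081380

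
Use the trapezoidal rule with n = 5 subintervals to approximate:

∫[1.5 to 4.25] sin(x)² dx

f(x) = sin(x)²
a = 1.5, b = 4.25, n = 5
h = (b - a)/n = 0.550000

Trapezoidal rule: (h/2)[f(x₀) + 2f(x₁) + 2f(x₂) + ... + f(xₙ)]

x_0 = 1.5000, f(x_0) = 0.994996, coefficient = 1
x_1 = 2.0500, f(x_1) = 0.787412, coefficient = 2
x_2 = 2.6000, f(x_2) = 0.265742, coefficient = 2
x_3 = 3.1500, f(x_3) = 0.000071, coefficient = 2
x_4 = 3.7000, f(x_4) = 0.280726, coefficient = 2
x_5 = 4.2500, f(x_5) = 0.801006, coefficient = 1

I ≈ (0.550000/2) × 4.463904 = 1.227573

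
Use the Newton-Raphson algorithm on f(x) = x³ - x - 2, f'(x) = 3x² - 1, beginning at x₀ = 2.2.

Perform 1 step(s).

f(x) = x³ - x - 2
f'(x) = 3x² - 1
x₀ = 2.2

Newton-Raphson formula: x_{n+1} = x_n - f(x_n)/f'(x_n)

Iteration 1:
  f(2.200000) = 6.448000
  f'(2.200000) = 13.520000
  x_1 = 2.200000 - 6.448000/13.520000 = 1.723077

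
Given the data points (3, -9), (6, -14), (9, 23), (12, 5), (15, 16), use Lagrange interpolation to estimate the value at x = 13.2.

Lagrange interpolation formula:
P(x) = Σ yᵢ × Lᵢ(x)
where Lᵢ(x) = Π_{j≠i} (x - xⱼ)/(xᵢ - xⱼ)

L_0(13.2) = (13.2 - 6)/(3 - 6) × (13.2 - 9)/(3 - 9) × (13.2 - 12)/(3 - 12) × (13.2 - 15)/(3 - 15) = -0.033600
L_1(13.2) = (13.2 - 3)/(6 - 3) × (13.2 - 9)/(6 - 9) × (13.2 - 12)/(6 - 12) × (13.2 - 15)/(6 - 15) = 0.190400
L_2(13.2) = (13.2 - 3)/(9 - 3) × (13.2 - 6)/(9 - 6) × (13.2 - 12)/(9 - 12) × (13.2 - 15)/(9 - 15) = -0.489600
L_3(13.2) = (13.2 - 3)/(12 - 3) × (13.2 - 6)/(12 - 6) × (13.2 - 9)/(12 - 9) × (13.2 - 15)/(12 - 15) = 1.142400
L_4(13.2) = (13.2 - 3)/(15 - 3) × (13.2 - 6)/(15 - 6) × (13.2 - 9)/(15 - 9) × (13.2 - 12)/(15 - 12) = 0.190400

P(13.2) = (-9)×L_0(13.2) + (-14)×L_1(13.2) + 23×L_2(13.2) + 5×L_3(13.2) + 16×L_4(13.2)
P(13.2) = -4.865600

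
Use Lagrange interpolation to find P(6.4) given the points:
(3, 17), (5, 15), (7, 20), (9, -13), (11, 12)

Lagrange interpolation formula:
P(x) = Σ yᵢ × Lᵢ(x)
where Lᵢ(x) = Π_{j≠i} (x - xⱼ)/(xᵢ - xⱼ)

L_0(6.4) = (6.4 - 5)/(3 - 5) × (6.4 - 7)/(3 - 7) × (6.4 - 9)/(3 - 9) × (6.4 - 11)/(3 - 11) = -0.026162
L_1(6.4) = (6.4 - 3)/(5 - 3) × (6.4 - 7)/(5 - 7) × (6.4 - 9)/(5 - 9) × (6.4 - 11)/(5 - 11) = 0.254150
L_2(6.4) = (6.4 - 3)/(7 - 3) × (6.4 - 5)/(7 - 5) × (6.4 - 9)/(7 - 9) × (6.4 - 11)/(7 - 11) = 0.889525
L_3(6.4) = (6.4 - 3)/(9 - 3) × (6.4 - 5)/(9 - 5) × (6.4 - 7)/(9 - 7) × (6.4 - 11)/(9 - 11) = -0.136850
L_4(6.4) = (6.4 - 3)/(11 - 3) × (6.4 - 5)/(11 - 5) × (6.4 - 7)/(11 - 7) × (6.4 - 9)/(11 - 9) = 0.019337

P(6.4) = 17×L_0(6.4) + 15×L_1(6.4) + 20×L_2(6.4) + (-13)×L_3(6.4) + 12×L_4(6.4)
P(6.4) = 23.169087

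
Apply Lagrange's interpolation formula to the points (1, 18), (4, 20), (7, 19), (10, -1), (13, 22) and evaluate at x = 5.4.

Lagrange interpolation formula:
P(x) = Σ yᵢ × Lᵢ(x)
where Lᵢ(x) = Π_{j≠i} (x - xⱼ)/(xᵢ - xⱼ)

L_0(5.4) = (5.4 - 4)/(1 - 4) × (5.4 - 7)/(1 - 7) × (5.4 - 10)/(1 - 10) × (5.4 - 13)/(1 - 13) = -0.040283
L_1(5.4) = (5.4 - 1)/(4 - 1) × (5.4 - 7)/(4 - 7) × (5.4 - 10)/(4 - 10) × (5.4 - 13)/(4 - 13) = 0.506416
L_2(5.4) = (5.4 - 1)/(7 - 1) × (5.4 - 4)/(7 - 4) × (5.4 - 10)/(7 - 10) × (5.4 - 13)/(7 - 13) = 0.664672
L_3(5.4) = (5.4 - 1)/(10 - 1) × (5.4 - 4)/(10 - 4) × (5.4 - 7)/(10 - 7) × (5.4 - 13)/(10 - 13) = -0.154127
L_4(5.4) = (5.4 - 1)/(13 - 1) × (5.4 - 4)/(13 - 4) × (5.4 - 7)/(13 - 7) × (5.4 - 10)/(13 - 10) = 0.023322

P(5.4) = 18×L_0(5.4) + 20×L_1(5.4) + 19×L_2(5.4) + (-1)×L_3(5.4) + 22×L_4(5.4)
P(5.4) = 22.699200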